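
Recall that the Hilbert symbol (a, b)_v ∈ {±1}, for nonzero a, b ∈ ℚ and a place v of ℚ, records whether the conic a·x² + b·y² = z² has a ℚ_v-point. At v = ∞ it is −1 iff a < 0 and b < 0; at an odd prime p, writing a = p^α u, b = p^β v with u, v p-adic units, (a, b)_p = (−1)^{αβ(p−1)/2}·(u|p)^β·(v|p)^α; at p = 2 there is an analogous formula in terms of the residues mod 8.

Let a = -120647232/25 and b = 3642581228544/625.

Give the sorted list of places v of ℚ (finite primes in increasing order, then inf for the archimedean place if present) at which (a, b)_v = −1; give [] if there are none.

Mod squares: a ≡ -17, b ≡ 111. Check v ∈ {∞, 2, 3, 5, 17, 37}.
v=37: a=37^2·(≡18), b=37^3·(≡3) mod 37; (18|37)=-1, (3|37)=+1; (−1)^{2·3·18}·(-1)^3·(+1)^2 = -1.
v=3: a=3^4·(≡1), b=3^5·(≡1) mod 3; (1|3)=+1, (1|3)=+1; (−1)^{4·5·1}·(+1)^5·(+1)^4 = +1.
v=5: a=5^-2·(≡3), b=5^-4·(≡4) mod 5; (3|5)=-1, (4|5)=+1; (−1)^{-2·-4·2}·(-1)^-4·(+1)^-2 = +1.
v=∞: -17 < 0 and 111 > 0  ⇒  (a,b)_∞ = +1.
v=17: a=17^1·(≡16), b=17^2·(≡1) mod 17; (16|17)=+1, (1|17)=+1; (−1)^{1·2·8}·(+1)^2·(+1)^1 = +1.
v=2: v_2(a)=6, v_2(b)=10; units ≡ 7, 7 (mod 8); ε·ε+αω+βω = 1·1+6·0+10·0 ≡ 1  ⇒  (a,b)_2 = -1.
Ram(-17, 111) = {2, 37}; no ℚ_2-point on the conic.

[2, 37]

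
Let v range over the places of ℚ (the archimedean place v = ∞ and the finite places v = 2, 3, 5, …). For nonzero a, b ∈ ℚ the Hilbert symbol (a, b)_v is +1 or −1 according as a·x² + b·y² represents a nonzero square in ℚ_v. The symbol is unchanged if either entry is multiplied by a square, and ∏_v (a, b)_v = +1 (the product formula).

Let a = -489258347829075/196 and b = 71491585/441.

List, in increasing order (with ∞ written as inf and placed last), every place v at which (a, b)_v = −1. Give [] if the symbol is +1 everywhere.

[5, 17, 19, 37]

(a, b) ≡ (-36363, 38665) mod (ℚ^×)²; places V = {2, 3, 5, 7, 11, 17, 19, 23, 31, 37, 43, ∞}.
(a,b)_37: α=2, u≡29; β=1, v≡3 (mod 37); (29|37)=-1, (3|37)=+1; sign (−1)^0·-1^1·+1^2 = -1.
(a,b)_19: α=2, u≡18; β=1, v≡3 (mod 19); (18|19)=-1, (3|19)=-1; sign (−1)^0·-1^1·-1^2 = -1.
(a,b)_23: α=1, u≡18; β=0, v≡16 (mod 23); (18|23)=+1, (16|23)=+1; sign (−1)^0·+1^0·+1^1 = +1.
(a,b)_2: α=-2, β=0; u≡5, v≡1 (mod 8); ε(u)ε(v)=0·0, αω(v)=-2·0, βω(u)=0·1; sum ≡ 0  ⇒  +1.
(a,b)_5: α=2, u≡2; β=1, v≡2 (mod 5); (2|5)=-1, (2|5)=-1; sign (−1)^0·-1^1·-1^2 = -1.
(a,b)_11: α=2, u≡9; β=1, v≡6 (mod 11); (9|11)=+1, (6|11)=-1; sign (−1)^0·+1^1·-1^2 = +1.
(a,b)_31: α=1, u≡9; β=0, v≡14 (mod 31); (9|31)=+1, (14|31)=+1; sign (−1)^0·+1^0·+1^1 = +1.
(a,b)_3: α=3, u≡2; β=-2, v≡1 (mod 3); (2|3)=-1, (1|3)=+1; sign (−1)^0·-1^-2·+1^3 = +1.
(a,b)_∞: sgn(-36363)=−, sgn(38665)=+, so +1.
(a,b)_17: α=1, u≡11; β=0, v≡11 (mod 17); (11|17)=-1, (11|17)=-1; sign (−1)^0·-1^0·-1^1 = -1.
(a,b)_7: α=-2, u≡2; β=-2, v≡2 (mod 7); (2|7)=+1, (2|7)=+1; sign (−1)^0·+1^-2·+1^-2 = +1.
(a,b)_43: α=0, u≡16; β=2, v≡32 (mod 43); (16|43)=+1, (32|43)=-1; sign (−1)^0·+1^2·-1^0 = +1.
(-36363, 38665 / ℚ) ramifies at {5, 17, 19, 37}: a division algebra.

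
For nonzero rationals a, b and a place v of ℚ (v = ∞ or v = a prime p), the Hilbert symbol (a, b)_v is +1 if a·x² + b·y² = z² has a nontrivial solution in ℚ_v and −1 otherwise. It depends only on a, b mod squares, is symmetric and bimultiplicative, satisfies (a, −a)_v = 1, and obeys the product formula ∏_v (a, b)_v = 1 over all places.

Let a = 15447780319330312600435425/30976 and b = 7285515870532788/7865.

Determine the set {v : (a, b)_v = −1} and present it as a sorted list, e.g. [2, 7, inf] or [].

(a, b) ≡ (83657, 23205) mod (ℚ^×)²; places V = {2, 3, 5, 7, 11, 13, 17, 19, 37, ∞}.
(a,b)_37: α=3, u≡33; β=2, v≡20 (mod 37); (33|37)=+1, (20|37)=-1; sign (−1)^0·+1^2·-1^3 = -1.
(a,b)_13: α=2, u≡11; β=-1, v≡10 (mod 13); (11|13)=-1, (10|13)=+1; sign (−1)^0·-1^-1·+1^2 = -1.
(a,b)_19: α=3, u≡15; β=2, v≡7 (mod 19); (15|19)=-1, (7|19)=+1; sign (−1)^0·-1^2·+1^3 = +1.
(a,b)_5: α=2, u≡2; β=-1, v≡1 (mod 5); (2|5)=-1, (1|5)=+1; sign (−1)^0·-1^-1·+1^2 = -1.
(a,b)_∞: sgn(83657)=+, sgn(23205)=+, so +1.
(a,b)_17: α=5, u≡1; β=3, v≡7 (mod 17); (1|17)=+1, (7|17)=-1; sign (−1)^0·+1^3·-1^5 = -1.
(a,b)_2: α=-8, β=2; u≡1, v≡5 (mod 8); ε(u)ε(v)=0·0, αω(v)=-8·1, βω(u)=2·0; sum ≡ 0  ⇒  +1.
(a,b)_3: α=2, u≡2; β=7, v≡1 (mod 3); (2|3)=-1, (1|3)=+1; sign (−1)^0·-1^7·+1^2 = -1.
(a,b)_7: α=7, u≡2; β=3, v≡1 (mod 7); (2|7)=+1, (1|7)=+1; sign (−1)^1·+1^3·+1^7 = -1.
(a,b)_11: α=-2, u≡7; β=-2, v≡2 (mod 11); (7|11)=-1, (2|11)=-1; sign (−1)^0·-1^-2·-1^-2 = +1.
Ram(83657, 23205) = {3, 5, 7, 13, 17, 37}; no ℚ_3-point on the conic.

[3, 5, 7, 13, 17, 37]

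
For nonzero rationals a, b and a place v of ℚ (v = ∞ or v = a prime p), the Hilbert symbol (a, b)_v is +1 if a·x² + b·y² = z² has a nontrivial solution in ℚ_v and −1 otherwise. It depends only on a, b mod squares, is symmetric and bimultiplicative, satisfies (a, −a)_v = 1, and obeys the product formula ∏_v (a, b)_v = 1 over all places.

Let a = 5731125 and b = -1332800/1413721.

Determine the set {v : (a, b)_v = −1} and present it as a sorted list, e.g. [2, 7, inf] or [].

[5, 29]

Mod squares: a ≡ 229245, b ≡ -17. Check v ∈ {∞, 2, 3, 5, 7, 17, 29, 31, 41}.
v=5: a=5^3·(≡4), b=5^2·(≡3) mod 5; (4|5)=+1, (3|5)=-1; (−1)^{3·2·2}·(+1)^2·(-1)^3 = -1.
v=29: a=29^1·(≡19), b=29^-2·(≡18) mod 29; (19|29)=-1, (18|29)=-1; (−1)^{1·-2·14}·(-1)^-2·(-1)^1 = -1.
v=∞: 229245 > 0 and -17 < 0  ⇒  (a,b)_∞ = +1.
v=31: a=31^1·(≡22), b=31^0·(≡16) mod 31; (22|31)=-1, (16|31)=+1; (−1)^{1·0·15}·(-1)^0·(+1)^1 = +1.
v=41: a=41^0·(≡22), b=41^-2·(≡15) mod 41; (22|41)=-1, (15|41)=-1; (−1)^{0·-2·20}·(-1)^-2·(-1)^0 = +1.
v=7: a=7^0·(≡1), b=7^2·(≡2) mod 7; (1|7)=+1, (2|7)=+1; (−1)^{0·2·3}·(+1)^2·(+1)^0 = +1.
v=17: a=17^1·(≡15), b=17^1·(≡4) mod 17; (15|17)=+1, (4|17)=+1; (−1)^{1·1·8}·(+1)^1·(+1)^1 = +1.
v=2: v_2(a)=0, v_2(b)=6; units ≡ 5, 7 (mod 8); ε·ε+αω+βω = 0·1+0·0+6·1 ≡ 0  ⇒  (a,b)_2 = +1.
v=3: a=3^1·(≡2), b=3^0·(≡1) mod 3; (2|3)=-1, (1|3)=+1; (−1)^{1·0·1}·(-1)^0·(+1)^1 = +1.
Ram(229245, -17) = {5, 29}; no ℚ_5-point on the conic.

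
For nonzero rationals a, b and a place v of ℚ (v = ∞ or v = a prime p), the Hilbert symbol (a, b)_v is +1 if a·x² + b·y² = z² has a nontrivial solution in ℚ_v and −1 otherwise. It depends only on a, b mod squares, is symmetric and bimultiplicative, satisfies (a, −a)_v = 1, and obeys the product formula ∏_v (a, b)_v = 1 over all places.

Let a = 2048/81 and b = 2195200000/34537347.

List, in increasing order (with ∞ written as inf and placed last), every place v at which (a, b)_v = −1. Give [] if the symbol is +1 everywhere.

(a, b) ≡ (2, 210) mod (ℚ^×)²; places V = {2, 3, 5, 7, 13, 29, ∞}.
(a,b)_7: α=0, u≡1; β=3, v≡1 (mod 7); (1|7)=+1, (1|7)=+1; sign (−1)^0·+1^3·+1^0 = +1.
(a,b)_13: α=0, u≡11; β=-2, v≡2 (mod 13); (11|13)=-1, (2|13)=-1; sign (−1)^0·-1^-2·-1^0 = +1.
(a,b)_3: α=-4, u≡2; β=-5, v≡1 (mod 3); (2|3)=-1, (1|3)=+1; sign (−1)^0·-1^-5·+1^-4 = -1.
(a,b)_29: α=0, u≡26; β=-2, v≡7 (mod 29); (26|29)=-1, (7|29)=+1; sign (−1)^0·-1^-2·+1^0 = +1.
(a,b)_2: α=11, β=11; u≡1, v≡1 (mod 8); ε(u)ε(v)=0·0, αω(v)=11·0, βω(u)=11·0; sum ≡ 0  ⇒  +1.
(a,b)_∞: sgn(2)=+, sgn(210)=+, so +1.
(a,b)_5: α=0, u≡3; β=5, v≡2 (mod 5); (3|5)=-1, (2|5)=-1; sign (−1)^0·-1^5·-1^0 = -1.
(2, 210 / ℚ) ramifies at {3, 5}: a division algebra.

[3, 5]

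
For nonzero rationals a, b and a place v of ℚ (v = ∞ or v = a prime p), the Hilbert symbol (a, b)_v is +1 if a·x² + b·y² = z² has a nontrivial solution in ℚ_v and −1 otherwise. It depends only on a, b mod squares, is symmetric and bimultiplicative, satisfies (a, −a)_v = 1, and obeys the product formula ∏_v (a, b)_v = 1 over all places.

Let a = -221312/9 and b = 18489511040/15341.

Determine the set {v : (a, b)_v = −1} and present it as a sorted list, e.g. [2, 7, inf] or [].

[2, 5, 11, 13]

Mod squares: a ≡ -3458, b ≡ 170980810. Check v ∈ {∞, 2, 3, 5, 7, 11, 13, 19, 23, 29, 31}.
v=2: v_2(a)=7, v_2(b)=7; units ≡ 7, 5 (mod 8); ε·ε+αω+βω = 1·0+7·1+7·0 ≡ 1  ⇒  (a,b)_2 = -1.
v=19: a=19^1·(≡2), b=19^1·(≡5) mod 19; (2|19)=-1, (5|19)=+1; (−1)^{1·1·9}·(-1)^1·(+1)^1 = +1.
v=23: a=23^0·(≡7), b=23^-2·(≡9) mod 23; (7|23)=-1, (9|23)=+1; (−1)^{0·-2·11}·(-1)^-2·(+1)^0 = +1.
v=∞: -3458 < 0 and 170980810 > 0  ⇒  (a,b)_∞ = +1.
v=29: a=29^0·(≡5), b=29^-1·(≡5) mod 29; (5|29)=+1, (5|29)=+1; (−1)^{0·-1·14}·(+1)^-1·(+1)^0 = +1.
v=7: a=7^1·(≡5), b=7^3·(≡4) mod 7; (5|7)=-1, (4|7)=+1; (−1)^{1·3·3}·(-1)^3·(+1)^1 = +1.
v=31: a=31^0·(≡10), b=31^1·(≡17) mod 31; (10|31)=+1, (17|31)=-1; (−1)^{0·1·15}·(+1)^1·(-1)^0 = +1.
v=11: a=11^0·(≡7), b=11^1·(≡10) mod 11; (7|11)=-1, (10|11)=-1; (−1)^{0·1·5}·(-1)^1·(-1)^0 = -1.
v=5: a=5^0·(≡2), b=5^1·(≡3) mod 5; (2|5)=-1, (3|5)=-1; (−1)^{0·1·2}·(-1)^1·(-1)^0 = -1.
v=13: a=13^1·(≡5), b=13^1·(≡10) mod 13; (5|13)=-1, (10|13)=+1; (−1)^{1·1·6}·(-1)^1·(+1)^1 = -1.
v=3: a=3^-2·(≡1), b=3^0·(≡1) mod 3; (1|3)=+1, (1|3)=+1; (−1)^{-2·0·1}·(+1)^0·(+1)^-2 = +1.
(-3458, 170980810 / ℚ) ramifies at {2, 5, 11, 13}: a division algebra.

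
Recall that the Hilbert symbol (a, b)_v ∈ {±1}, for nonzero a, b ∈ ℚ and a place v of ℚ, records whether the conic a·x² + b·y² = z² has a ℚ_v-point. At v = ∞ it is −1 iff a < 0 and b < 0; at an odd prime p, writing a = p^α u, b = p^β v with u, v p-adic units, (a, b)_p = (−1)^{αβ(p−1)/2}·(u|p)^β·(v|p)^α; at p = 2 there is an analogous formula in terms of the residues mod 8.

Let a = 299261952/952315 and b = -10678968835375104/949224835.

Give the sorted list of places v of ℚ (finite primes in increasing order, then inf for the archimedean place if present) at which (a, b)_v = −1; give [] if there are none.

(a, b) ≡ (103730, -51865) mod (ℚ^×)²; places V = {2, 3, 5, 7, 11, 13, 17, 23, 41, ∞}.
(a,b)_13: α=-2, u≡9; β=-4, v≡5 (mod 13); (9|13)=+1, (5|13)=-1; sign (−1)^0·+1^-4·-1^-2 = +1.
(a,b)_11: α=1, u≡3; β=3, v≡3 (mod 11); (3|11)=+1, (3|11)=+1; sign (−1)^1·+1^3·+1^1 = -1.
(a,b)_7: α=-2, u≡1; β=0, v≡5 (mod 7); (1|7)=+1, (5|7)=-1; sign (−1)^0·+1^0·-1^-2 = +1.
(a,b)_17: α=0, u≡8; β=-2, v≡9 (mod 17); (8|17)=+1, (9|17)=+1; sign (−1)^0·+1^-2·+1^0 = +1.
(a,b)_2: α=13, β=28; u≡1, v≡7 (mod 8); ε(u)ε(v)=0·1, αω(v)=13·0, βω(u)=28·0; sum ≡ 0  ⇒  +1.
(a,b)_41: α=1, u≡11; β=1, v≡7 (mod 41); (11|41)=-1, (7|41)=-1; sign (−1)^0·-1^1·-1^1 = +1.
(a,b)_∞: sgn(103730)=+, sgn(-51865)=−, so +1.
(a,b)_5: α=-1, u≡4; β=-1, v≡3 (mod 5); (4|5)=+1, (3|5)=-1; sign (−1)^0·+1^-1·-1^-1 = -1.
(a,b)_3: α=4, u≡2; β=6, v≡2 (mod 3); (2|3)=-1, (2|3)=-1; sign (−1)^0·-1^6·-1^4 = +1.
(a,b)_23: α=-1, u≡1; β=-1, v≡14 (mod 23); (1|23)=+1, (14|23)=-1; sign (−1)^1·+1^-1·-1^-1 = +1.
(103730, -51865 / ℚ) ramifies at {5, 11}: a division algebra.

[5, 11]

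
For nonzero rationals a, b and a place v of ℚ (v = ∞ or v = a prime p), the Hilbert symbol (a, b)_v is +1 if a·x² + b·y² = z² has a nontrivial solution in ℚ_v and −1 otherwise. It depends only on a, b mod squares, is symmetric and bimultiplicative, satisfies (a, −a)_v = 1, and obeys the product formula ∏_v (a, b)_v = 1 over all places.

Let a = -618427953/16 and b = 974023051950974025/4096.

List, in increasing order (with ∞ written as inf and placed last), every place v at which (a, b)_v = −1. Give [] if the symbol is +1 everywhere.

(a, b) ≡ (-33, 481) mod (ℚ^×)²; places V = {2, 3, 5, 7, 11, 13, 37, ∞}.
(a,b)_3: α=5, u≡1; β=10, v≡1 (mod 3); (1|3)=+1, (1|3)=+1; sign (−1)^0·+1^10·+1^5 = +1.
(a,b)_5: α=0, u≡2; β=2, v≡1 (mod 5); (2|5)=-1, (1|5)=+1; sign (−1)^0·-1^2·+1^0 = +1.
(a,b)_37: α=2, u≡9; β=3, v≡35 (mod 37); (9|37)=+1, (35|37)=-1; sign (−1)^0·+1^3·-1^2 = +1.
(a,b)_∞: sgn(-33)=−, sgn(481)=+, so +1.
(a,b)_11: α=1, u≡7; β=2, v≡6 (mod 11); (7|11)=-1, (6|11)=-1; sign (−1)^0·-1^2·-1^1 = -1.
(a,b)_7: α=0, u≡2; β=2, v≡3 (mod 7); (2|7)=+1, (3|7)=-1; sign (−1)^0·+1^2·-1^0 = +1.
(a,b)_2: α=-4, β=-12; u≡7, v≡1 (mod 8); ε(u)ε(v)=1·0, αω(v)=-4·0, βω(u)=-12·0; sum ≡ 0  ⇒  +1.
(a,b)_13: α=2, u≡11; β=3, v≡11 (mod 13); (11|13)=-1, (11|13)=-1; sign (−1)^0·-1^3·-1^2 = -1.
(-33, 481 / ℚ) ramifies at {11, 13}: a division algebra.

[11, 13]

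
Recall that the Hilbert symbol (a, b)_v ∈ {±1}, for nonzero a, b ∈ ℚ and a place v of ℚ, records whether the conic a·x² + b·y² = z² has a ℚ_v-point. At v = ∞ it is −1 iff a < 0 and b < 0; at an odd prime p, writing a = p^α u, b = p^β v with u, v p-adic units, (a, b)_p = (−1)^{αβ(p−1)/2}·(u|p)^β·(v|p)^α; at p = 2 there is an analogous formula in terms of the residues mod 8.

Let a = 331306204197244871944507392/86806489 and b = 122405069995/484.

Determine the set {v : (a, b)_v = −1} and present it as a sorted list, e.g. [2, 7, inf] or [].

[5, 19, 23, 37]

(a, b) ≡ (7657, 2506195) mod (ℚ^×)²; places V = {2, 3, 5, 7, 11, 13, 17, 19, 23, 31, 37, ∞}.
(a,b)_3: α=12, u≡1; β=0, v≡1 (mod 3); (1|3)=+1, (1|3)=+1; sign (−1)^0·+1^0·+1^12 = +1.
(a,b)_31: α=3, u≡21; β=1, v≡4 (mod 31); (21|31)=-1, (4|31)=+1; sign (−1)^1·-1^1·+1^3 = +1.
(a,b)_19: α=1, u≡6; β=1, v≡17 (mod 19); (6|19)=+1, (17|19)=+1; sign (−1)^1·+1^1·+1^1 = -1.
(a,b)_5: α=0, u≡3; β=1, v≡1 (mod 5); (3|5)=-1, (1|5)=+1; sign (−1)^0·-1^1·+1^0 = -1.
(a,b)_13: α=5, u≡4; β=2, v≡3 (mod 13); (4|13)=+1, (3|13)=+1; sign (−1)^0·+1^2·+1^5 = +1.
(a,b)_2: α=12, β=-2; u≡1, v≡3 (mod 8); ε(u)ε(v)=0·1, αω(v)=12·1, βω(u)=-2·0; sum ≡ 0  ⇒  +1.
(a,b)_37: α=2, u≡13; β=1, v≡33 (mod 37); (13|37)=-1, (33|37)=+1; sign (−1)^0·-1^1·+1^2 = -1.
(a,b)_7: α=-2, u≡3; β=0, v≡5 (mod 7); (3|7)=-1, (5|7)=-1; sign (−1)^0·-1^0·-1^-2 = +1.
(a,b)_11: α=-6, u≡5; β=-2, v≡8 (mod 11); (5|11)=+1, (8|11)=-1; sign (−1)^0·+1^-2·-1^-6 = +1.
(a,b)_∞: sgn(7657)=+, sgn(2506195)=+, so +1.
(a,b)_17: α=0, u≡3; β=2, v≡8 (mod 17); (3|17)=-1, (8|17)=+1; sign (−1)^0·-1^2·+1^0 = +1.
(a,b)_23: α=2, u≡20; β=1, v≡7 (mod 23); (20|23)=-1, (7|23)=-1; sign (−1)^0·-1^1·-1^2 = -1.
|Ram(7657, 2506195)| = 4, even; anisotropic at {5, 19, 23, 37}.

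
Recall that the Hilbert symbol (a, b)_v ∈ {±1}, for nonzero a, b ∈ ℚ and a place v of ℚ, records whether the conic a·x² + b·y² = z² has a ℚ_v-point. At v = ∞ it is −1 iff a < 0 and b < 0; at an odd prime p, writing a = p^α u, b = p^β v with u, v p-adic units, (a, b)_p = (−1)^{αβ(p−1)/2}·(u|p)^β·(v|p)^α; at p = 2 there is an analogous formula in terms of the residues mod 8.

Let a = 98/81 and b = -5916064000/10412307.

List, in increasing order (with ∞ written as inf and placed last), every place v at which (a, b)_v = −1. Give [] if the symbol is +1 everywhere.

[2, 3, 5, 11]

Mod squares: a ≡ 2, b ≡ -1155. Check v ∈ {∞, 2, 3, 5, 7, 11, 23}.
v=7: a=7^2·(≡4), b=7^5·(≡3) mod 7; (4|7)=+1, (3|7)=-1; (−1)^{2·5·3}·(+1)^5·(-1)^2 = +1.
v=11: a=11^0·(≡8), b=11^1·(≡3) mod 11; (8|11)=-1, (3|11)=+1; (−1)^{0·1·5}·(-1)^1·(+1)^0 = -1.
v=2: v_2(a)=1, v_2(b)=8; units ≡ 1, 5 (mod 8); ε·ε+αω+βω = 0·0+1·1+8·0 ≡ 1  ⇒  (a,b)_2 = -1.
v=∞: 2 > 0 and -1155 < 0  ⇒  (a,b)_∞ = +1.
v=3: a=3^-4·(≡2), b=3^-9·(≡2) mod 3; (2|3)=-1, (2|3)=-1; (−1)^{-4·-9·1}·(-1)^-9·(-1)^-4 = -1.
v=23: a=23^0·(≡12), b=23^-2·(≡18) mod 23; (12|23)=+1, (18|23)=+1; (−1)^{0·-2·11}·(+1)^-2·(+1)^0 = +1.
v=5: a=5^0·(≡3), b=5^3·(≡4) mod 5; (3|5)=-1, (4|5)=+1; (−1)^{0·3·2}·(-1)^3·(+1)^0 = -1.
|Ram(2, -1155)| = 4, even; anisotropic at {2, 3, 5, 11}.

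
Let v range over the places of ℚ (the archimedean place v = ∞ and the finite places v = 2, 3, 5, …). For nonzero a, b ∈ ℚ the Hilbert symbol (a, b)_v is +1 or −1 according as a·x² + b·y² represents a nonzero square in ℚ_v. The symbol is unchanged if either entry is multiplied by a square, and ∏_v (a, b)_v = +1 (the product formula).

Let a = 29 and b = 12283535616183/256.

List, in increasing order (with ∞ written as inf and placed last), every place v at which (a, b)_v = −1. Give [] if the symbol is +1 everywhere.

[29, 31, 41, 43]

Mod squares: a ≡ 29, b ≡ 16341247. Check v ∈ {∞, 2, 3, 13, 17, 23, 29, 31, 41, 43}.
v=43: a=43^0·(≡29), b=43^1·(≡15) mod 43; (29|43)=-1, (15|43)=+1; (−1)^{0·1·21}·(-1)^1·(+1)^0 = -1.
v=29: a=29^1·(≡1), b=29^0·(≡3) mod 29; (1|29)=+1, (3|29)=-1; (−1)^{1·0·14}·(+1)^0·(-1)^1 = -1.
v=13: a=13^0·(≡3), b=13^1·(≡12) mod 13; (3|13)=+1, (12|13)=+1; (−1)^{0·1·6}·(+1)^1·(+1)^0 = +1.
v=31: a=31^0·(≡29), b=31^1·(≡21) mod 31; (29|31)=-1, (21|31)=-1; (−1)^{0·1·15}·(-1)^1·(-1)^0 = -1.
v=3: a=3^0·(≡2), b=3^2·(≡1) mod 3; (2|3)=-1, (1|3)=+1; (−1)^{0·2·1}·(-1)^2·(+1)^0 = +1.
v=17: a=17^0·(≡12), b=17^4·(≡7) mod 17; (12|17)=-1, (7|17)=-1; (−1)^{0·4·8}·(-1)^4·(-1)^0 = +1.
v=∞: 29 > 0 and 16341247 > 0  ⇒  (a,b)_∞ = +1.
v=41: a=41^0·(≡29), b=41^1·(≡38) mod 41; (29|41)=-1, (38|41)=-1; (−1)^{0·1·20}·(-1)^1·(-1)^0 = -1.
v=23: a=23^0·(≡6), b=23^1·(≡19) mod 23; (6|23)=+1, (19|23)=-1; (−1)^{0·1·11}·(+1)^1·(-1)^0 = +1.
v=2: v_2(a)=0, v_2(b)=-8; units ≡ 5, 7 (mod 8); ε·ε+αω+βω = 0·1+0·0+-8·1 ≡ 0  ⇒  (a,b)_2 = +1.
|Ram(29, 16341247)| = 4, even; anisotropic at {29, 31, 41, 43}.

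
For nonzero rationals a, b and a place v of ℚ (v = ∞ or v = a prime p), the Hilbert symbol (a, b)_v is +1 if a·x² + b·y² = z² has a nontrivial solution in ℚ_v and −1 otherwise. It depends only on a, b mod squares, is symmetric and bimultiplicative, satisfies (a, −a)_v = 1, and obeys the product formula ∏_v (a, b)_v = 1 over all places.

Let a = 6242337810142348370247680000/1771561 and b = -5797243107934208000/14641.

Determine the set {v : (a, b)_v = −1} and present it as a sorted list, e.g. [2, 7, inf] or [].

Mod squares: a ≡ 1073, b ≡ -5. Check v ∈ {∞, 2, 5, 7, 11, 29, 37}.
v=37: a=37^3·(≡5), b=37^2·(≡18) mod 37; (5|37)=-1, (18|37)=-1; (−1)^{3·2·18}·(-1)^2·(-1)^3 = -1.
v=∞: 1073 > 0 and -5 < 0  ⇒  (a,b)_∞ = +1.
v=29: a=29^3·(≡15), b=29^2·(≡4) mod 29; (15|29)=-1, (4|29)=+1; (−1)^{3·2·14}·(-1)^2·(+1)^3 = +1.
v=5: a=5^4·(≡3), b=5^3·(≡1) mod 5; (3|5)=-1, (1|5)=+1; (−1)^{4·3·2}·(-1)^3·(+1)^4 = -1.
v=11: a=11^-6·(≡2), b=11^-4·(≡7) mod 11; (2|11)=-1, (7|11)=-1; (−1)^{-6·-4·5}·(-1)^-4·(-1)^-6 = +1.
v=2: v_2(a)=36, v_2(b)=24; units ≡ 1, 3 (mod 8); ε·ε+αω+βω = 0·1+36·1+24·0 ≡ 0  ⇒  (a,b)_2 = +1.
v=7: a=7^6·(≡2), b=7^4·(≡1) mod 7; (2|7)=+1, (1|7)=+1; (−1)^{6·4·3}·(+1)^4·(+1)^6 = +1.
(1073, -5 / ℚ) ramifies at {5, 37}: a division algebra.

[5, 37]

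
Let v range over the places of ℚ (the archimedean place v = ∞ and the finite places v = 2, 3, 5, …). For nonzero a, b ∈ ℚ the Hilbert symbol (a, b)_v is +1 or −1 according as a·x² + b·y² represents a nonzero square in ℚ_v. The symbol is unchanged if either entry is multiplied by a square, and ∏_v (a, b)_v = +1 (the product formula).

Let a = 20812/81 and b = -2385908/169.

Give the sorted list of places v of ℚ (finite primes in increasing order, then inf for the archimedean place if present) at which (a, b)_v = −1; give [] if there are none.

[2, 37, 43, 47]

(a, b) ≡ (43, -12173) mod (ℚ^×)²; places V = {2, 3, 7, 11, 13, 37, 43, 47, ∞}.
(a,b)_2: α=2, β=2; u≡3, v≡3 (mod 8); ε(u)ε(v)=1·1, αω(v)=2·1, βω(u)=2·1; sum ≡ 1  ⇒  -1.
(a,b)_3: α=-4, u≡1; β=0, v≡1 (mod 3); (1|3)=+1, (1|3)=+1; sign (−1)^0·+1^0·+1^-4 = +1.
(a,b)_47: α=0, u≡26; β=1, v≡20 (mod 47); (26|47)=-1, (20|47)=-1; sign (−1)^0·-1^1·-1^0 = -1.
(a,b)_7: α=0, u≡2; β=3, v≡2 (mod 7); (2|7)=+1, (2|7)=+1; sign (−1)^0·+1^3·+1^0 = +1.
(a,b)_43: α=1, u≡15; β=0, v≡32 (mod 43); (15|43)=+1, (32|43)=-1; sign (−1)^0·+1^0·-1^1 = -1.
(a,b)_∞: sgn(43)=+, sgn(-12173)=−, so +1.
(a,b)_11: α=2, u≡10; β=0, v≡9 (mod 11); (10|11)=-1, (9|11)=+1; sign (−1)^0·-1^0·+1^2 = +1.
(a,b)_13: α=0, u≡4; β=-2, v≡8 (mod 13); (4|13)=+1, (8|13)=-1; sign (−1)^0·+1^-2·-1^0 = +1.
(a,b)_37: α=0, u≡29; β=1, v≡25 (mod 37); (29|37)=-1, (25|37)=+1; sign (−1)^0·-1^1·+1^0 = -1.
Ram(43, -12173) = {2, 37, 43, 47}; no ℚ_2-point on the conic.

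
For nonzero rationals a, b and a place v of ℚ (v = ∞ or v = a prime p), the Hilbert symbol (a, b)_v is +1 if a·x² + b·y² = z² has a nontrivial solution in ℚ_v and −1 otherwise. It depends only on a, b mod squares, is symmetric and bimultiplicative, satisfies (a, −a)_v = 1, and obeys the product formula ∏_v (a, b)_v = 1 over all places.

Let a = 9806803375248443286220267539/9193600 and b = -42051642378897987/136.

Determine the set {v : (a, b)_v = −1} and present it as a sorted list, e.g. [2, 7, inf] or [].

Mod squares: a ≡ 150415286, b ≡ -38998. Check v ∈ {∞, 2, 3, 5, 7, 11, 13, 17, 19, 29, 31, 37}.
v=7: a=7^1·(≡3), b=7^0·(≡6) mod 7; (3|7)=-1, (6|7)=-1; (−1)^{1·0·3}·(-1)^0·(-1)^1 = -1.
v=29: a=29^3·(≡2), b=29^2·(≡28) mod 29; (2|29)=-1, (28|29)=+1; (−1)^{3·2·14}·(-1)^2·(+1)^3 = +1.
v=∞: 150415286 > 0 and -38998 < 0  ⇒  (a,b)_∞ = +1.
v=31: a=31^1·(≡12), b=31^1·(≡21) mod 31; (12|31)=-1, (21|31)=-1; (−1)^{1·1·15}·(-1)^1·(-1)^1 = -1.
v=37: a=37^5·(≡2), b=37^3·(≡29) mod 37; (2|37)=-1, (29|37)=-1; (−1)^{5·3·18}·(-1)^3·(-1)^5 = +1.
v=19: a=19^1·(≡7), b=19^2·(≡11) mod 19; (7|19)=+1, (11|19)=+1; (−1)^{1·2·9}·(+1)^2·(+1)^1 = +1.
v=5: a=5^-2·(≡1), b=5^0·(≡3) mod 5; (1|5)=+1, (3|5)=-1; (−1)^{-2·0·2}·(+1)^0·(-1)^-2 = +1.
v=13: a=13^-2·(≡2), b=13^0·(≡8) mod 13; (2|13)=-1, (8|13)=-1; (−1)^{-2·0·6}·(-1)^0·(-1)^-2 = +1.
v=11: a=11^8·(≡10), b=11^2·(≡8) mod 11; (10|11)=-1, (8|11)=-1; (−1)^{8·2·5}·(-1)^2·(-1)^8 = +1.
v=3: a=3^8·(≡2), b=3^6·(≡2) mod 3; (2|3)=-1, (2|3)=-1; (−1)^{8·6·1}·(-1)^6·(-1)^8 = +1.
v=2: v_2(a)=-7, v_2(b)=-3; units ≡ 3, 5 (mod 8); ε·ε+αω+βω = 1·0+-7·1+-3·1 ≡ 0  ⇒  (a,b)_2 = +1.
v=17: a=17^-1·(≡8), b=17^-1·(≡13) mod 17; (8|17)=+1, (13|17)=+1; (−1)^{-1·-1·8}·(+1)^-1·(+1)^-1 = +1.
|Ram(150415286, -38998)| = 2, even; anisotropic at {7, 31}.

[7, 31]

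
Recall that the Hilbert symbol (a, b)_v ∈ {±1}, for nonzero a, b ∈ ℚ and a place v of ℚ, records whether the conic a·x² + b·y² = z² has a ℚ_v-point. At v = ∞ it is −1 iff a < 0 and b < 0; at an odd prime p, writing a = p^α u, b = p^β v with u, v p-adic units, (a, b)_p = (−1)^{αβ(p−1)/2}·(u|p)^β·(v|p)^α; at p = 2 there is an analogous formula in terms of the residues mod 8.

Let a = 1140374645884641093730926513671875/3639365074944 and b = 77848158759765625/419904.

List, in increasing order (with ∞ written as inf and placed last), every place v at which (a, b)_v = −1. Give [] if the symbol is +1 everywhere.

[5, 19, 29, 31]

Mod squares: a ≡ 2755, b ≡ 217. Check v ∈ {∞, 2, 3, 5, 7, 11, 19, 23, 29, 31}.
v=∞: 2755 > 0 and 217 > 0  ⇒  (a,b)_∞ = +1.
v=7: a=7^2·(≡2), b=7^1·(≡3) mod 7; (2|7)=+1, (3|7)=-1; (−1)^{2·1·3}·(+1)^1·(-1)^2 = +1.
v=3: a=3^-8·(≡1), b=3^-8·(≡1) mod 3; (1|3)=+1, (1|3)=+1; (−1)^{-8·-8·1}·(+1)^-8·(+1)^-8 = +1.
v=2: v_2(a)=-20, v_2(b)=-6; units ≡ 3, 1 (mod 8); ε·ε+αω+βω = 1·0+-20·0+-6·1 ≡ 0  ⇒  (a,b)_2 = +1.
v=11: a=11^0·(≡9), b=11^2·(≡8) mod 11; (9|11)=+1, (8|11)=-1; (−1)^{0·2·5}·(+1)^2·(-1)^0 = +1.
v=31: a=31^2·(≡21), b=31^1·(≡7) mod 31; (21|31)=-1, (7|31)=+1; (−1)^{2·1·15}·(-1)^1·(+1)^2 = -1.
v=23: a=23^-2·(≡2), b=23^0·(≡5) mod 23; (2|23)=+1, (5|23)=-1; (−1)^{-2·0·11}·(+1)^0·(-1)^-2 = +1.
v=19: a=19^5·(≡15), b=19^2·(≡8) mod 19; (15|19)=-1, (8|19)=-1; (−1)^{5·2·9}·(-1)^2·(-1)^5 = -1.
v=5: a=5^21·(≡1), b=5^10·(≡3) mod 5; (1|5)=+1, (3|5)=-1; (−1)^{21·10·2}·(+1)^10·(-1)^21 = -1.
v=29: a=29^5·(≡14), b=29^2·(≡8) mod 29; (14|29)=-1, (8|29)=-1; (−1)^{5·2·14}·(-1)^2·(-1)^5 = -1.
(2755, 217 / ℚ) ramifies at {5, 19, 29, 31}: a division algebra.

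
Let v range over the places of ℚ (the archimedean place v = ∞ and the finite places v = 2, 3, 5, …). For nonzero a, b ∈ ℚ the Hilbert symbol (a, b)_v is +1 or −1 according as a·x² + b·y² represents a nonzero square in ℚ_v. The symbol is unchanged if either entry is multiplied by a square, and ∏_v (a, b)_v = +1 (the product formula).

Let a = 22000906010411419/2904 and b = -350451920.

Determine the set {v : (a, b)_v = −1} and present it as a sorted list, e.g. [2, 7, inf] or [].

[2, 13]

(a, b) ≡ (546, -5) mod (ℚ^×)²; places V = {2, 3, 5, 7, 11, 13, 17, 19, 23, ∞}.
(a,b)_3: α=-1, u≡2; β=0, v≡1 (mod 3); (2|3)=-1, (1|3)=+1; sign (−1)^0·-1^0·+1^-1 = +1.
(a,b)_∞: sgn(546)=+, sgn(-5)=−, so +1.
(a,b)_17: α=2, u≡4; β=0, v≡3 (mod 17); (4|17)=+1, (3|17)=-1; sign (−1)^0·+1^0·-1^2 = +1.
(a,b)_11: α=-2, u≡7; β=0, v≡6 (mod 11); (7|11)=-1, (6|11)=-1; sign (−1)^0·-1^0·-1^-2 = +1.
(a,b)_7: α=3, u≡2; β=2, v≡2 (mod 7); (2|7)=+1, (2|7)=+1; sign (−1)^0·+1^2·+1^3 = +1.
(a,b)_13: α=3, u≡12; β=2, v≡2 (mod 13); (12|13)=+1, (2|13)=-1; sign (−1)^0·+1^2·-1^3 = -1.
(a,b)_2: α=-3, β=4; u≡1, v≡3 (mod 8); ε(u)ε(v)=0·1, αω(v)=-3·1, βω(u)=4·0; sum ≡ 1  ⇒  -1.
(a,b)_23: α=4, u≡19; β=2, v≡12 (mod 23); (19|23)=-1, (12|23)=+1; sign (−1)^0·-1^2·+1^4 = +1.
(a,b)_19: α=2, u≡8; β=0, v≡2 (mod 19); (8|19)=-1, (2|19)=-1; sign (−1)^0·-1^0·-1^2 = +1.
(a,b)_5: α=0, u≡1; β=1, v≡1 (mod 5); (1|5)=+1, (1|5)=+1; sign (−1)^0·+1^1·+1^0 = +1.
(546, -5 / ℚ) ramifies at {2, 13}: a division algebra.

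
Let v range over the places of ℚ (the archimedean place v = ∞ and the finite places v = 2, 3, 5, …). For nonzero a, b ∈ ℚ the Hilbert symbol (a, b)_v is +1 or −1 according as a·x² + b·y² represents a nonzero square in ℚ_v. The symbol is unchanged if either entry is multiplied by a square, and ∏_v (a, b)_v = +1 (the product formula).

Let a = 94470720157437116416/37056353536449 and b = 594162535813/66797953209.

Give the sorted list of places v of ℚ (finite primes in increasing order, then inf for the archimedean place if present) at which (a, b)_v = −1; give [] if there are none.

Mod squares: a ≡ 88711, b ≡ 253. Check v ∈ {∞, 2, 3, 7, 11, 13, 19, 23, 29, 41, 43, 47}.
v=29: a=29^1·(≡10), b=29^0·(≡8) mod 29; (10|29)=-1, (8|29)=-1; (−1)^{1·0·14}·(-1)^0·(-1)^1 = -1.
v=13: a=13^-2·(≡1), b=13^-2·(≡5) mod 13; (1|13)=+1, (5|13)=-1; (−1)^{-2·-2·6}·(+1)^-2·(-1)^-2 = +1.
v=∞: 88711 > 0 and 253 > 0  ⇒  (a,b)_∞ = +1.
v=19: a=19^1·(≡12), b=19^0·(≡5) mod 19; (12|19)=-1, (5|19)=+1; (−1)^{1·0·9}·(-1)^0·(+1)^1 = +1.
v=11: a=11^4·(≡10), b=11^1·(≡4) mod 11; (10|11)=-1, (4|11)=+1; (−1)^{4·1·5}·(-1)^1·(+1)^4 = -1.
v=47: a=47^-2·(≡46), b=47^-4·(≡24) mod 47; (46|47)=-1, (24|47)=+1; (−1)^{-2·-4·23}·(-1)^-4·(+1)^-2 = +1.
v=23: a=23^1·(≡18), b=23^3·(≡10) mod 23; (18|23)=+1, (10|23)=-1; (−1)^{1·3·11}·(+1)^3·(-1)^1 = +1.
v=2: v_2(a)=14, v_2(b)=0; units ≡ 7, 5 (mod 8); ε·ε+αω+βω = 1·0+14·1+0·0 ≡ 0  ⇒  (a,b)_2 = +1.
v=41: a=41^-2·(≡35), b=41^0·(≡17) mod 41; (35|41)=-1, (17|41)=-1; (−1)^{-2·0·20}·(-1)^0·(-1)^-2 = +1.
v=3: a=3^-10·(≡1), b=3^-4·(≡1) mod 3; (1|3)=+1, (1|3)=+1; (−1)^{-10·-4·1}·(+1)^-4·(+1)^-10 = +1.
v=43: a=43^2·(≡32), b=43^2·(≡35) mod 43; (32|43)=-1, (35|43)=+1; (−1)^{2·2·21}·(-1)^2·(+1)^2 = +1.
v=7: a=7^5·(≡3), b=7^4·(≡4) mod 7; (3|7)=-1, (4|7)=+1; (−1)^{5·4·3}·(-1)^4·(+1)^5 = +1.
|Ram(88711, 253)| = 2, even; anisotropic at {11, 29}.

[11, 29]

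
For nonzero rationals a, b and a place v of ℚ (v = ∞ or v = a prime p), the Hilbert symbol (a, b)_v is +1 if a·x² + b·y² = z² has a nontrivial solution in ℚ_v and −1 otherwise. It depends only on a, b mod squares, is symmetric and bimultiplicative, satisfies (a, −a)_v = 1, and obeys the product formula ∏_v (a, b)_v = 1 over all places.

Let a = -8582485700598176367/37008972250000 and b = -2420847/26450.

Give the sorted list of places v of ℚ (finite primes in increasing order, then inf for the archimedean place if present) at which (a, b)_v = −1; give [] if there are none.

(a, b) ≡ (-247, -494) mod (ℚ^×)²; places V = {2, 3, 5, 7, 11, 13, 19, 23, ∞}.
(a,b)_11: α=6, u≡7; β=2, v≡4 (mod 11); (7|11)=-1, (4|11)=+1; sign (−1)^0·-1^2·+1^6 = +1.
(a,b)_7: α=2, u≡6; β=0, v≡3 (mod 7); (6|7)=-1, (3|7)=-1; sign (−1)^0·-1^0·-1^2 = +1.
(a,b)_19: α=3, u≡17; β=1, v≡10 (mod 19); (17|19)=+1, (10|19)=-1; sign (−1)^1·+1^1·-1^3 = +1.
(a,b)_3: α=8, u≡2; β=4, v≡1 (mod 3); (2|3)=-1, (1|3)=+1; sign (−1)^0·-1^4·+1^8 = +1.
(a,b)_23: α=-6, u≡6; β=-2, v≡16 (mod 23); (6|23)=+1, (16|23)=+1; sign (−1)^0·+1^-2·+1^-6 = +1.
(a,b)_13: α=3, u≡7; β=1, v≡4 (mod 13); (7|13)=-1, (4|13)=+1; sign (−1)^0·-1^1·+1^3 = -1.
(a,b)_∞: sgn(-247)=−, sgn(-494)=−, so -1.
(a,b)_2: α=-4, β=-1; u≡1, v≡1 (mod 8); ε(u)ε(v)=0·0, αω(v)=-4·0, βω(u)=-1·0; sum ≡ 0  ⇒  +1.
(a,b)_5: α=-6, u≡2; β=-2, v≡1 (mod 5); (2|5)=-1, (1|5)=+1; sign (−1)^0·-1^-2·+1^-6 = +1.
Ram(-247, -494) = {13, ∞}; no ℚ_13-point on the conic.

[13, inf]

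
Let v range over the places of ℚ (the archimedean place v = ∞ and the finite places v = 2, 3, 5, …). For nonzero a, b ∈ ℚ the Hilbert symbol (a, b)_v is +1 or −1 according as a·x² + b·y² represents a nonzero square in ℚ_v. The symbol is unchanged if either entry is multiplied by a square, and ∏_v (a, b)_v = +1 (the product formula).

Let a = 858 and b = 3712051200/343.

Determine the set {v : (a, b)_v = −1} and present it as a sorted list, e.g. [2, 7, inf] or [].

Mod squares: a ≡ 858, b ≡ 6006. Check v ∈ {∞, 2, 3, 5, 7, 11, 13}.
v=13: a=13^1·(≡1), b=13^3·(≡11) mod 13; (1|13)=+1, (11|13)=-1; (−1)^{1·3·6}·(+1)^3·(-1)^1 = -1.
v=∞: 858 > 0 and 6006 > 0  ⇒  (a,b)_∞ = +1.
v=11: a=11^1·(≡1), b=11^1·(≡6) mod 11; (1|11)=+1, (6|11)=-1; (−1)^{1·1·5}·(+1)^1·(-1)^1 = +1.
v=7: a=7^0·(≡4), b=7^-3·(≡4) mod 7; (4|7)=+1, (4|7)=+1; (−1)^{0·-3·3}·(+1)^-3·(+1)^0 = +1.
v=2: v_2(a)=1, v_2(b)=11; units ≡ 5, 3 (mod 8); ε·ε+αω+βω = 0·1+1·1+11·1 ≡ 0  ⇒  (a,b)_2 = +1.
v=3: a=3^1·(≡1), b=3^1·(≡1) mod 3; (1|3)=+1, (1|3)=+1; (−1)^{1·1·1}·(+1)^1·(+1)^1 = -1.
v=5: a=5^0·(≡3), b=5^2·(≡1) mod 5; (3|5)=-1, (1|5)=+1; (−1)^{0·2·2}·(-1)^2·(+1)^0 = +1.
|Ram(858, 6006)| = 2, even; anisotropic at {3, 13}.

[3, 13]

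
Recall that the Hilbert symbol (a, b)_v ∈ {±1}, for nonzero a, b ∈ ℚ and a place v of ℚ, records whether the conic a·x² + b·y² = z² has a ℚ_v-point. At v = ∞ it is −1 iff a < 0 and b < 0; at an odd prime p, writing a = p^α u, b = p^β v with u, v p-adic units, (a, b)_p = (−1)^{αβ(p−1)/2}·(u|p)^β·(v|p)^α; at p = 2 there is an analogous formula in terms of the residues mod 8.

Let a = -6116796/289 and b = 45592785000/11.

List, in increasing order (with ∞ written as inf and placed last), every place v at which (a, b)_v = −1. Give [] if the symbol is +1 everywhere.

Mod squares: a ≡ -18879, b ≡ 454894. Check v ∈ {∞, 2, 3, 5, 7, 11, 17, 23, 29, 31}.
v=29: a=29^1·(≡7), b=29^1·(≡19) mod 29; (7|29)=+1, (19|29)=-1; (−1)^{1·1·14}·(+1)^1·(-1)^1 = -1.
v=2: v_2(a)=2, v_2(b)=3; units ≡ 1, 7 (mod 8); ε·ε+αω+βω = 0·1+2·0+3·0 ≡ 0  ⇒  (a,b)_2 = +1.
v=11: a=11^0·(≡6), b=11^-1·(≡4) mod 11; (6|11)=-1, (4|11)=+1; (−1)^{0·-1·5}·(-1)^-1·(+1)^0 = -1.
v=5: a=5^0·(≡1), b=5^4·(≡1) mod 5; (1|5)=+1, (1|5)=+1; (−1)^{0·4·2}·(+1)^4·(+1)^0 = +1.
v=31: a=31^1·(≡3), b=31^1·(≡24) mod 31; (3|31)=-1, (24|31)=-1; (−1)^{1·1·15}·(-1)^1·(-1)^1 = -1.
v=7: a=7^1·(≡5), b=7^2·(≡6) mod 7; (5|7)=-1, (6|7)=-1; (−1)^{1·2·3}·(-1)^2·(-1)^1 = -1.
v=17: a=17^-2·(≡8), b=17^0·(≡13) mod 17; (8|17)=+1, (13|17)=+1; (−1)^{-2·0·8}·(+1)^0·(+1)^-2 = +1.
v=3: a=3^5·(≡1), b=3^2·(≡1) mod 3; (1|3)=+1, (1|3)=+1; (−1)^{5·2·1}·(+1)^2·(+1)^5 = +1.
v=∞: -18879 < 0 and 454894 > 0  ⇒  (a,b)_∞ = +1.
v=23: a=23^0·(≡13), b=23^1·(≡17) mod 23; (13|23)=+1, (17|23)=-1; (−1)^{0·1·11}·(+1)^1·(-1)^0 = +1.
(-18879, 454894 / ℚ) ramifies at {7, 11, 29, 31}: a division algebra.

[7, 11, 29, 31]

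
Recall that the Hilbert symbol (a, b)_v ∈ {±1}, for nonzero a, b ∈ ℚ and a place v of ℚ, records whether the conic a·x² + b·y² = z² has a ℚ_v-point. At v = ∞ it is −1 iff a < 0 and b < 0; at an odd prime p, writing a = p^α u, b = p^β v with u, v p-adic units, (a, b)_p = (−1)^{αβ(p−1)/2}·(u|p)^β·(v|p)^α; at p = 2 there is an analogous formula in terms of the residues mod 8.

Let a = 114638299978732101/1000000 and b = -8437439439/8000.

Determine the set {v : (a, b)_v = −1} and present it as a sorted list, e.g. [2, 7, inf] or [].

Mod squares: a ≡ 69, b ≡ -12155. Check v ∈ {∞, 2, 3, 5, 11, 13, 17, 23}.
v=23: a=23^3·(≡16), b=23^2·(≡1) mod 23; (16|23)=+1, (1|23)=+1; (−1)^{3·2·11}·(+1)^2·(+1)^3 = +1.
v=5: a=5^-6·(≡4), b=5^-3·(≡4) mod 5; (4|5)=+1, (4|5)=+1; (−1)^{-6·-3·2}·(+1)^-3·(+1)^-6 = +1.
v=3: a=3^13·(≡2), b=3^8·(≡1) mod 3; (2|3)=-1, (1|3)=+1; (−1)^{13·8·1}·(-1)^8·(+1)^13 = +1.
v=∞: 69 > 0 and -12155 < 0  ⇒  (a,b)_∞ = +1.
v=13: a=13^2·(≡3), b=13^1·(≡10) mod 13; (3|13)=+1, (10|13)=+1; (−1)^{2·1·6}·(+1)^1·(+1)^2 = +1.
v=2: v_2(a)=-6, v_2(b)=-6; units ≡ 5, 5 (mod 8); ε·ε+αω+βω = 0·0+-6·1+-6·1 ≡ 0  ⇒  (a,b)_2 = +1.
v=11: a=11^2·(≡5), b=11^1·(≡2) mod 11; (5|11)=+1, (2|11)=-1; (−1)^{2·1·5}·(+1)^1·(-1)^2 = +1.
v=17: a=17^2·(≡2), b=17^1·(≡15) mod 17; (2|17)=+1, (15|17)=+1; (−1)^{2·1·8}·(+1)^1·(+1)^2 = +1.
Every local symbol is +1, so the conic 69·x² + -12155·y² = z² has ℚ_v-points for all v and hence a ℚ-point; (a, b / ℚ) ≅ M_2(ℚ).

[]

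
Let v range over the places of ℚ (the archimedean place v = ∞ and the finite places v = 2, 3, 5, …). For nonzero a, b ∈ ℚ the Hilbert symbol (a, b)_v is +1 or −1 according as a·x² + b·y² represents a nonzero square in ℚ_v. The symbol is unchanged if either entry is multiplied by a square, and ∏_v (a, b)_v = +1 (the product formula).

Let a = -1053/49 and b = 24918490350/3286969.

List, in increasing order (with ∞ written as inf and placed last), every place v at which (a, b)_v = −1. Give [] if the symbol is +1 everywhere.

[3, 13]

Mod squares: a ≡ -13, b ≡ 1326. Check v ∈ {∞, 2, 3, 5, 7, 13, 17, 37}.
v=2: v_2(a)=0, v_2(b)=1; units ≡ 3, 7 (mod 8); ε·ε+αω+βω = 1·1+0·0+1·1 ≡ 0  ⇒  (a,b)_2 = +1.
v=5: a=5^0·(≡3), b=5^2·(≡1) mod 5; (3|5)=-1, (1|5)=+1; (−1)^{0·2·2}·(-1)^2·(+1)^0 = +1.
v=∞: -13 < 0 and 1326 > 0  ⇒  (a,b)_∞ = +1.
v=13: a=13^1·(≡1), b=13^1·(≡11) mod 13; (1|13)=+1, (11|13)=-1; (−1)^{1·1·6}·(+1)^1·(-1)^1 = -1.
v=7: a=7^-2·(≡4), b=7^-4·(≡3) mod 7; (4|7)=+1, (3|7)=-1; (−1)^{-2·-4·3}·(+1)^-4·(-1)^-2 = +1.
v=3: a=3^4·(≡2), b=3^3·(≡1) mod 3; (2|3)=-1, (1|3)=+1; (−1)^{4·3·1}·(-1)^3·(+1)^4 = -1.
v=17: a=17^0·(≡8), b=17^5·(≡3) mod 17; (8|17)=+1, (3|17)=-1; (−1)^{0·5·8}·(+1)^5·(-1)^0 = +1.
v=37: a=37^0·(≡14), b=37^-2·(≡17) mod 37; (14|37)=-1, (17|37)=-1; (−1)^{0·-2·18}·(-1)^-2·(-1)^0 = +1.
(-13, 1326 / ℚ) ramifies at {3, 13}: a division algebra.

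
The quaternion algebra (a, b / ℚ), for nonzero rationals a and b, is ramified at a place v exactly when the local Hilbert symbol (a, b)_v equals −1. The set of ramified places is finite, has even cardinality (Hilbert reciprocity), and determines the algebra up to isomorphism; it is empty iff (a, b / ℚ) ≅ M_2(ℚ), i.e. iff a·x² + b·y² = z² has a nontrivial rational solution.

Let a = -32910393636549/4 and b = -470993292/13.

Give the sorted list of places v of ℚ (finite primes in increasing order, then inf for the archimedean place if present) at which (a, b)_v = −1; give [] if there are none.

[3, 19, 31, inf]

Mod squares: a ≡ -589, b ≡ -385671. Check v ∈ {∞, 2, 3, 7, 11, 13, 19, 29, 31}.
v=11: a=11^2·(≡1), b=11^1·(≡8) mod 11; (1|11)=+1, (8|11)=-1; (−1)^{2·1·5}·(+1)^1·(-1)^2 = +1.
v=∞: -589 < 0 and -385671 < 0  ⇒  (a,b)_∞ = -1.
v=29: a=29^2·(≡20), b=29^1·(≡21) mod 29; (20|29)=+1, (21|29)=-1; (−1)^{2·1·14}·(+1)^1·(-1)^2 = +1.
v=3: a=3^2·(≡2), b=3^5·(≡2) mod 3; (2|3)=-1, (2|3)=-1; (−1)^{2·5·1}·(-1)^5·(-1)^2 = -1.
v=13: a=13^2·(≡10), b=13^-1·(≡10) mod 13; (10|13)=+1, (10|13)=+1; (−1)^{2·-1·6}·(+1)^-1·(+1)^2 = +1.
v=7: a=7^0·(≡3), b=7^2·(≡2) mod 7; (3|7)=-1, (2|7)=+1; (−1)^{0·2·3}·(-1)^2·(+1)^0 = +1.
v=2: v_2(a)=-2, v_2(b)=2; units ≡ 3, 1 (mod 8); ε·ε+αω+βω = 1·0+-2·0+2·1 ≡ 0  ⇒  (a,b)_2 = +1.
v=31: a=31^1·(≡17), b=31^1·(≡6) mod 31; (17|31)=-1, (6|31)=-1; (−1)^{1·1·15}·(-1)^1·(-1)^1 = -1.
v=19: a=19^3·(≡9), b=19^0·(≡2) mod 19; (9|19)=+1, (2|19)=-1; (−1)^{3·0·9}·(+1)^0·(-1)^3 = -1.
(-589, -385671 / ℚ) ramifies at {3, 19, 31, ∞}: a division algebra.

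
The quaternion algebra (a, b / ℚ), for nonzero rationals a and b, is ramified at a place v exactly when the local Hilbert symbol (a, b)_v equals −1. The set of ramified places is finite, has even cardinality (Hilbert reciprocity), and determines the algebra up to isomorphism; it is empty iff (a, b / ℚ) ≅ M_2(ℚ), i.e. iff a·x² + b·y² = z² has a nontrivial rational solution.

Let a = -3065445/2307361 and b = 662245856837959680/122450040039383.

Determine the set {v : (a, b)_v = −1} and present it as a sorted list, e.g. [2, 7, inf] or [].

[2, 5, 11, 17]

Mod squares: a ≡ -5, b ≡ 64515. Check v ∈ {∞, 2, 3, 5, 7, 11, 13, 17, 19, 23, 29, 31}.
v=13: a=13^0·(≡5), b=13^2·(≡4) mod 13; (5|13)=-1, (4|13)=+1; (−1)^{0·2·6}·(-1)^2·(+1)^0 = +1.
v=23: a=23^0·(≡18), b=23^-1·(≡7) mod 23; (18|23)=+1, (7|23)=-1; (−1)^{0·-1·11}·(+1)^-1·(-1)^0 = +1.
v=2: v_2(a)=0, v_2(b)=16; units ≡ 3, 3 (mod 8); ε·ε+αω+βω = 1·1+0·1+16·1 ≡ 1  ⇒  (a,b)_2 = -1.
v=31: a=31^-2·(≡17), b=31^-4·(≡10) mod 31; (17|31)=-1, (10|31)=+1; (−1)^{-2·-4·15}·(-1)^-4·(+1)^-2 = +1.
v=29: a=29^2·(≡25), b=29^0·(≡21) mod 29; (25|29)=+1, (21|29)=-1; (−1)^{2·0·14}·(+1)^0·(-1)^2 = +1.
v=3: a=3^6·(≡1), b=3^11·(≡1) mod 3; (1|3)=+1, (1|3)=+1; (−1)^{6·11·1}·(+1)^11·(+1)^6 = +1.
v=5: a=5^1·(≡1), b=5^1·(≡2) mod 5; (1|5)=+1, (2|5)=-1; (−1)^{1·1·2}·(+1)^1·(-1)^1 = -1.
v=7: a=7^-4·(≡1), b=7^-8·(≡6) mod 7; (1|7)=+1, (6|7)=-1; (−1)^{-4·-8·3}·(+1)^-8·(-1)^-4 = +1.
v=∞: -5 < 0 and 64515 > 0  ⇒  (a,b)_∞ = +1.
v=17: a=17^0·(≡6), b=17^1·(≡1) mod 17; (6|17)=-1, (1|17)=+1; (−1)^{0·1·8}·(-1)^1·(+1)^0 = -1.
v=11: a=11^0·(≡2), b=11^1·(≡10) mod 11; (2|11)=-1, (10|11)=-1; (−1)^{0·1·5}·(-1)^1·(-1)^0 = -1.
v=19: a=19^0·(≡15), b=19^2·(≡14) mod 19; (15|19)=-1, (14|19)=-1; (−1)^{0·2·9}·(-1)^2·(-1)^0 = +1.
(-5, 64515 / ℚ) ramifies at {2, 5, 11, 17}: a division algebra.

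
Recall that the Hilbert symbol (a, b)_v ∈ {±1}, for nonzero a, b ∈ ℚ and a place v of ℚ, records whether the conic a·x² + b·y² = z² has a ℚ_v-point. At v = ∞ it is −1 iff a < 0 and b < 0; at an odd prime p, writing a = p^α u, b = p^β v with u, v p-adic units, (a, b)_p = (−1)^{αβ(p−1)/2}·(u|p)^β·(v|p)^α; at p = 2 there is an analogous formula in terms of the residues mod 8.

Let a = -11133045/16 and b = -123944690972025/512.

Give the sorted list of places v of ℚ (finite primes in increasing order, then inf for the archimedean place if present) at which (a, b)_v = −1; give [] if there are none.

(a, b) ≡ (-2805, -2) mod (ℚ^×)²; places V = {2, 3, 5, 7, 11, 17, ∞}.
(a,b)_2: α=-4, β=-9; u≡3, v≡7 (mod 8); ε(u)ε(v)=1·1, αω(v)=-4·0, βω(u)=-9·1; sum ≡ 0  ⇒  +1.
(a,b)_∞: sgn(-2805)=−, sgn(-2)=−, so -1.
(a,b)_7: α=2, u≡4; β=4, v≡6 (mod 7); (4|7)=+1, (6|7)=-1; sign (−1)^0·+1^4·-1^2 = +1.
(a,b)_3: α=5, u≡1; β=10, v≡1 (mod 3); (1|3)=+1, (1|3)=+1; sign (−1)^0·+1^10·+1^5 = +1.
(a,b)_11: α=1, u≡3; β=2, v≡1 (mod 11); (3|11)=+1, (1|11)=+1; sign (−1)^0·+1^2·+1^1 = +1.
(a,b)_5: α=1, u≡1; β=2, v≡2 (mod 5); (1|5)=+1, (2|5)=-1; sign (−1)^0·+1^2·-1^1 = -1.
(a,b)_17: α=1, u≡11; β=2, v≡16 (mod 17); (11|17)=-1, (16|17)=+1; sign (−1)^0·-1^2·+1^1 = +1.
(-2805, -2 / ℚ) ramifies at {5, ∞}: a division algebra.

[5, inf]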